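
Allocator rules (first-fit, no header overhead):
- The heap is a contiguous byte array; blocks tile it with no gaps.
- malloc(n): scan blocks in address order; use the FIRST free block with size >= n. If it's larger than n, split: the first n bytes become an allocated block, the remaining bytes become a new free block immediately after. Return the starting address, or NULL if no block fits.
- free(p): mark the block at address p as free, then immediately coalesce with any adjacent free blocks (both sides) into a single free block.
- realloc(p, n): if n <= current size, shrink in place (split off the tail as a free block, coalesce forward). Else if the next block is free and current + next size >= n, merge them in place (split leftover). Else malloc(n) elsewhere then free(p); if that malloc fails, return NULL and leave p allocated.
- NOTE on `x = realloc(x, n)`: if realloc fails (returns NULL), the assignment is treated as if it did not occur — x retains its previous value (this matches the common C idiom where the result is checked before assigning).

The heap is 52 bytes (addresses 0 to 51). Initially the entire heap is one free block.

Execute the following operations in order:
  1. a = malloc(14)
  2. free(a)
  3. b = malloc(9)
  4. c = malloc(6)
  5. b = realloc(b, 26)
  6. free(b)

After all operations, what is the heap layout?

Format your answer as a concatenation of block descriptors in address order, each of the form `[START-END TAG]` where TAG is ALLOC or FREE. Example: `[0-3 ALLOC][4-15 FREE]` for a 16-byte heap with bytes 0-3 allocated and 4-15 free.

Answer: [0-8 FREE][9-14 ALLOC][15-51 FREE]

Derivation:
Op 1: a = malloc(14) -> a = 0; heap: [0-13 ALLOC][14-51 FREE]
Op 2: free(a) -> (freed a); heap: [0-51 FREE]
Op 3: b = malloc(9) -> b = 0; heap: [0-8 ALLOC][9-51 FREE]
Op 4: c = malloc(6) -> c = 9; heap: [0-8 ALLOC][9-14 ALLOC][15-51 FREE]
Op 5: b = realloc(b, 26) -> b = 15; heap: [0-8 FREE][9-14 ALLOC][15-40 ALLOC][41-51 FREE]
Op 6: free(b) -> (freed b); heap: [0-8 FREE][9-14 ALLOC][15-51 FREE]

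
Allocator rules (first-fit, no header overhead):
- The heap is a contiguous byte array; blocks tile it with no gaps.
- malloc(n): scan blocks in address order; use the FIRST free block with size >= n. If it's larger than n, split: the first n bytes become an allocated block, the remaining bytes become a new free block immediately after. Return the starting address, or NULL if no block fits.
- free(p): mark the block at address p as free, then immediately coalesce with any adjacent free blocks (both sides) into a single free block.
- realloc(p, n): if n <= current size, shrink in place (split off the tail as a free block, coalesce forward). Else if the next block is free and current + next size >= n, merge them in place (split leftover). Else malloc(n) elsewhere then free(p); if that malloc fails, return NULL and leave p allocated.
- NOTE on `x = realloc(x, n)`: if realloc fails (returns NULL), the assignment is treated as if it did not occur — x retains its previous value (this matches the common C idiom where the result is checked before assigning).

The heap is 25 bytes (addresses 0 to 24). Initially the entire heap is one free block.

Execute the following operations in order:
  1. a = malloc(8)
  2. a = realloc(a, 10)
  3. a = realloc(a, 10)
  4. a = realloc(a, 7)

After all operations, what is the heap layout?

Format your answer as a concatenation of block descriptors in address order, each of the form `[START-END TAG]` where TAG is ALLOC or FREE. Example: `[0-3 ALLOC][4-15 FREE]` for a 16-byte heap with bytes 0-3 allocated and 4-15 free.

Answer: [0-6 ALLOC][7-24 FREE]

Derivation:
Op 1: a = malloc(8) -> a = 0; heap: [0-7 ALLOC][8-24 FREE]
Op 2: a = realloc(a, 10) -> a = 0; heap: [0-9 ALLOC][10-24 FREE]
Op 3: a = realloc(a, 10) -> a = 0; heap: [0-9 ALLOC][10-24 FREE]
Op 4: a = realloc(a, 7) -> a = 0; heap: [0-6 ALLOC][7-24 FREE]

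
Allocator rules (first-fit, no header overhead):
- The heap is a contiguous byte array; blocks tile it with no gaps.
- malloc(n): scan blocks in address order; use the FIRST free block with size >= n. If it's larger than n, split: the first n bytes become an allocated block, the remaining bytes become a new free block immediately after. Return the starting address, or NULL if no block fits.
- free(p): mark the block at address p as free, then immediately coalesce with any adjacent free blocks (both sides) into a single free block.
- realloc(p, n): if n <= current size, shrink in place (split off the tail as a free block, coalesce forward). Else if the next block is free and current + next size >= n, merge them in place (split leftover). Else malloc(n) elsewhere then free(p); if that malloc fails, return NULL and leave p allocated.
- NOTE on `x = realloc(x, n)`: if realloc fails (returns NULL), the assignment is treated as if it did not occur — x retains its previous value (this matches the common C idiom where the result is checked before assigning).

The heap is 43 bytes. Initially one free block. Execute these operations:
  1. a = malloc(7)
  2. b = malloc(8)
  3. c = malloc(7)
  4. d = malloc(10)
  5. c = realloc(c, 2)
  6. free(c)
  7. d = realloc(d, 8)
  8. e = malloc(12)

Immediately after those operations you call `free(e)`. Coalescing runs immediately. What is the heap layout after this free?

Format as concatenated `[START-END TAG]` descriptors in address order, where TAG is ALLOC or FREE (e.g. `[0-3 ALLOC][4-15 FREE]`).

Op 1: a = malloc(7) -> a = 0; heap: [0-6 ALLOC][7-42 FREE]
Op 2: b = malloc(8) -> b = 7; heap: [0-6 ALLOC][7-14 ALLOC][15-42 FREE]
Op 3: c = malloc(7) -> c = 15; heap: [0-6 ALLOC][7-14 ALLOC][15-21 ALLOC][22-42 FREE]
Op 4: d = malloc(10) -> d = 22; heap: [0-6 ALLOC][7-14 ALLOC][15-21 ALLOC][22-31 ALLOC][32-42 FREE]
Op 5: c = realloc(c, 2) -> c = 15; heap: [0-6 ALLOC][7-14 ALLOC][15-16 ALLOC][17-21 FREE][22-31 ALLOC][32-42 FREE]
Op 6: free(c) -> (freed c); heap: [0-6 ALLOC][7-14 ALLOC][15-21 FREE][22-31 ALLOC][32-42 FREE]
Op 7: d = realloc(d, 8) -> d = 22; heap: [0-6 ALLOC][7-14 ALLOC][15-21 FREE][22-29 ALLOC][30-42 FREE]
Op 8: e = malloc(12) -> e = 30; heap: [0-6 ALLOC][7-14 ALLOC][15-21 FREE][22-29 ALLOC][30-41 ALLOC][42-42 FREE]
free(e): e = 30 -> block [30-41 ALLOC]; mark free, coalesce with adjacent free neighbors -> [0-6 ALLOC][7-14 ALLOC][15-21 FREE][22-29 ALLOC][30-42 FREE]

Answer: [0-6 ALLOC][7-14 ALLOC][15-21 FREE][22-29 ALLOC][30-42 FREE]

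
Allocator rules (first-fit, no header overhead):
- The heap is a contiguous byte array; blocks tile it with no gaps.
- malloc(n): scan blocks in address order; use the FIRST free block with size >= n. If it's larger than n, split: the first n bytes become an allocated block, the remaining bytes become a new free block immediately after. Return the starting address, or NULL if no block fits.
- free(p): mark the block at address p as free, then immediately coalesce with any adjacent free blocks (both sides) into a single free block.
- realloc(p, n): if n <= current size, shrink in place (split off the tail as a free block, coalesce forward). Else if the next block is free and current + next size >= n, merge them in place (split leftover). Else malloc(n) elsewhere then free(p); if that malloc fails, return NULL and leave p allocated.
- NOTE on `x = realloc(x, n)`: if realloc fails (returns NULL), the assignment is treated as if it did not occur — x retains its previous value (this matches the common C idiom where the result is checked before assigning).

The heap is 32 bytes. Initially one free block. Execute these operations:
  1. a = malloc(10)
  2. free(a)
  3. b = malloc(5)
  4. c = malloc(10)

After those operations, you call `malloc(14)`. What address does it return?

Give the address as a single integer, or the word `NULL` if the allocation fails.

Op 1: a = malloc(10) -> a = 0; heap: [0-9 ALLOC][10-31 FREE]
Op 2: free(a) -> (freed a); heap: [0-31 FREE]
Op 3: b = malloc(5) -> b = 0; heap: [0-4 ALLOC][5-31 FREE]
Op 4: c = malloc(10) -> c = 5; heap: [0-4 ALLOC][5-14 ALLOC][15-31 FREE]
malloc(14): first-fit scan over [0-4 ALLOC][5-14 ALLOC][15-31 FREE] -> 15

Answer: 15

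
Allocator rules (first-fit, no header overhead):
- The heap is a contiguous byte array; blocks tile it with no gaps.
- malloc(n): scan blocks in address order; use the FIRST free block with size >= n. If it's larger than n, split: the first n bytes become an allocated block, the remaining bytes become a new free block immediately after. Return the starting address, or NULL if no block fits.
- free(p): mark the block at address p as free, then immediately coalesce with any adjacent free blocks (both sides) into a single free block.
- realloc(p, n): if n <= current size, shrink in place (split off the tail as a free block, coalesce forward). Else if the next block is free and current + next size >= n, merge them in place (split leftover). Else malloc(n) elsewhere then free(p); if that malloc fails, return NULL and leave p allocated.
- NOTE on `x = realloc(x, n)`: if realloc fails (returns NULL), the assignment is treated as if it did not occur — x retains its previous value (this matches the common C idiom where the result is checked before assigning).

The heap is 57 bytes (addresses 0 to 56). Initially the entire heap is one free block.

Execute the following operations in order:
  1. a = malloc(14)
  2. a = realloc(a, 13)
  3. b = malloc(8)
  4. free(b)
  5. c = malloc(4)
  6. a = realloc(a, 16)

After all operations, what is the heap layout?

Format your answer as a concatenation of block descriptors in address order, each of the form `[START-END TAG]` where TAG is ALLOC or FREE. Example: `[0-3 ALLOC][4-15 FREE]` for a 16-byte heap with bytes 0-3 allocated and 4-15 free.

Answer: [0-12 FREE][13-16 ALLOC][17-32 ALLOC][33-56 FREE]

Derivation:
Op 1: a = malloc(14) -> a = 0; heap: [0-13 ALLOC][14-56 FREE]
Op 2: a = realloc(a, 13) -> a = 0; heap: [0-12 ALLOC][13-56 FREE]
Op 3: b = malloc(8) -> b = 13; heap: [0-12 ALLOC][13-20 ALLOC][21-56 FREE]
Op 4: free(b) -> (freed b); heap: [0-12 ALLOC][13-56 FREE]
Op 5: c = malloc(4) -> c = 13; heap: [0-12 ALLOC][13-16 ALLOC][17-56 FREE]
Op 6: a = realloc(a, 16) -> a = 17; heap: [0-12 FREE][13-16 ALLOC][17-32 ALLOC][33-56 FREE]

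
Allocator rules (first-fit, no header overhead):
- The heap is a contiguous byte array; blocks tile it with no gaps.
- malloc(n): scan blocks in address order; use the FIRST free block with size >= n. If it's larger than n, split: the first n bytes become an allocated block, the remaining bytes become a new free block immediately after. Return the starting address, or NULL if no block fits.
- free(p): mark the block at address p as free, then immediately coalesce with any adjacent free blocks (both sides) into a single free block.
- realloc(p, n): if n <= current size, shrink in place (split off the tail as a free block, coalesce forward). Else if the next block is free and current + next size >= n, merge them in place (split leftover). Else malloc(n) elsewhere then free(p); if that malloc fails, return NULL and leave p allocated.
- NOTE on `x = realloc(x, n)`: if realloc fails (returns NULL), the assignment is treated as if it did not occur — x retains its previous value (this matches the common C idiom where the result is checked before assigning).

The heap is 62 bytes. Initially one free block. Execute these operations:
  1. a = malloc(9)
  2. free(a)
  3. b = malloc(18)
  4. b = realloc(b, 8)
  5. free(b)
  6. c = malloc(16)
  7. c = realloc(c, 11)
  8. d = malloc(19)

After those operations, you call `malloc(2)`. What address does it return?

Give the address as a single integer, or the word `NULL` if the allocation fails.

Answer: 30

Derivation:
Op 1: a = malloc(9) -> a = 0; heap: [0-8 ALLOC][9-61 FREE]
Op 2: free(a) -> (freed a); heap: [0-61 FREE]
Op 3: b = malloc(18) -> b = 0; heap: [0-17 ALLOC][18-61 FREE]
Op 4: b = realloc(b, 8) -> b = 0; heap: [0-7 ALLOC][8-61 FREE]
Op 5: free(b) -> (freed b); heap: [0-61 FREE]
Op 6: c = malloc(16) -> c = 0; heap: [0-15 ALLOC][16-61 FREE]
Op 7: c = realloc(c, 11) -> c = 0; heap: [0-10 ALLOC][11-61 FREE]
Op 8: d = malloc(19) -> d = 11; heap: [0-10 ALLOC][11-29 ALLOC][30-61 FREE]
malloc(2): first-fit scan over [0-10 ALLOC][11-29 ALLOC][30-61 FREE] -> 30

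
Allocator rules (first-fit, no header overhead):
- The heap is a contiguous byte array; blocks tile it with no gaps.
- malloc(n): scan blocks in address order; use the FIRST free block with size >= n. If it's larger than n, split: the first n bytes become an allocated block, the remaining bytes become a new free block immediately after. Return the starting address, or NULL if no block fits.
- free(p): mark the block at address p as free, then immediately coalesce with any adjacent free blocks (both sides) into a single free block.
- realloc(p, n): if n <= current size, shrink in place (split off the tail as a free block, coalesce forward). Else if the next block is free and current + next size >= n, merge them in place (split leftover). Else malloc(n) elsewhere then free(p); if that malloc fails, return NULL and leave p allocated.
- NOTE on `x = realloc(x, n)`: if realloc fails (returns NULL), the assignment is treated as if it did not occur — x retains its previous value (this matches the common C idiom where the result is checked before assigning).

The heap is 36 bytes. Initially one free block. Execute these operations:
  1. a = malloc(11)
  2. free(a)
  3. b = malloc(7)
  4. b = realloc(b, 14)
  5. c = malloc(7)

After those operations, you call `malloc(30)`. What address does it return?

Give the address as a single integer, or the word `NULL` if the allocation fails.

Answer: NULL

Derivation:
Op 1: a = malloc(11) -> a = 0; heap: [0-10 ALLOC][11-35 FREE]
Op 2: free(a) -> (freed a); heap: [0-35 FREE]
Op 3: b = malloc(7) -> b = 0; heap: [0-6 ALLOC][7-35 FREE]
Op 4: b = realloc(b, 14) -> b = 0; heap: [0-13 ALLOC][14-35 FREE]
Op 5: c = malloc(7) -> c = 14; heap: [0-13 ALLOC][14-20 ALLOC][21-35 FREE]
malloc(30): first-fit scan over [0-13 ALLOC][14-20 ALLOC][21-35 FREE] -> NULL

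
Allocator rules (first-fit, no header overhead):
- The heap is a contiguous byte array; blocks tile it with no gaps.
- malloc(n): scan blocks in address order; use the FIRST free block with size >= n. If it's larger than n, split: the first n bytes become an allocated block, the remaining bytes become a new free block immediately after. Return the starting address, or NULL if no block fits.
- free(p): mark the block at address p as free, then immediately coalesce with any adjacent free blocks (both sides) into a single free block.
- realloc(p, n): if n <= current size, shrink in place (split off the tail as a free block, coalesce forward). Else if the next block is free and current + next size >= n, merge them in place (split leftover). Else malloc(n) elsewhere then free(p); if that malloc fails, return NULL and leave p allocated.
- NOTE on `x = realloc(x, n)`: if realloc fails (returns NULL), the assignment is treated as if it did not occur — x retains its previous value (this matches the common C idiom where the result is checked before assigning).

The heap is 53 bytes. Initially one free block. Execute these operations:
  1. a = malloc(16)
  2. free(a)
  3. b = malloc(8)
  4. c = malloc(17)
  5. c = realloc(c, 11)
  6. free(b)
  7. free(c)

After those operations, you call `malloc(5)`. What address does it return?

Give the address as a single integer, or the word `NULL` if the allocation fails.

Op 1: a = malloc(16) -> a = 0; heap: [0-15 ALLOC][16-52 FREE]
Op 2: free(a) -> (freed a); heap: [0-52 FREE]
Op 3: b = malloc(8) -> b = 0; heap: [0-7 ALLOC][8-52 FREE]
Op 4: c = malloc(17) -> c = 8; heap: [0-7 ALLOC][8-24 ALLOC][25-52 FREE]
Op 5: c = realloc(c, 11) -> c = 8; heap: [0-7 ALLOC][8-18 ALLOC][19-52 FREE]
Op 6: free(b) -> (freed b); heap: [0-7 FREE][8-18 ALLOC][19-52 FREE]
Op 7: free(c) -> (freed c); heap: [0-52 FREE]
malloc(5): first-fit scan over [0-52 FREE] -> 0

Answer: 0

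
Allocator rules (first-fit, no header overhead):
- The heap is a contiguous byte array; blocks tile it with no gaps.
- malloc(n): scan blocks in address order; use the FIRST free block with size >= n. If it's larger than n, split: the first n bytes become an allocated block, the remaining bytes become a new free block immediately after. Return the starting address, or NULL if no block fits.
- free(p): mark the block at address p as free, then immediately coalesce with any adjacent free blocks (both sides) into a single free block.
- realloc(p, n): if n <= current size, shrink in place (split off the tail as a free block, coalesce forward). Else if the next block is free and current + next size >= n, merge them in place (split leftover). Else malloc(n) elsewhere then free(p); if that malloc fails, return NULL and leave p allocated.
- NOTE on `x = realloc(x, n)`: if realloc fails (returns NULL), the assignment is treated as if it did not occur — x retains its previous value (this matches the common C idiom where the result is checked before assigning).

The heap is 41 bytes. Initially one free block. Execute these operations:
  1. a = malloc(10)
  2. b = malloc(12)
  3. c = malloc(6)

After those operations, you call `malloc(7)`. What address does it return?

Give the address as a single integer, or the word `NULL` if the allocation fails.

Op 1: a = malloc(10) -> a = 0; heap: [0-9 ALLOC][10-40 FREE]
Op 2: b = malloc(12) -> b = 10; heap: [0-9 ALLOC][10-21 ALLOC][22-40 FREE]
Op 3: c = malloc(6) -> c = 22; heap: [0-9 ALLOC][10-21 ALLOC][22-27 ALLOC][28-40 FREE]
malloc(7): first-fit scan over [0-9 ALLOC][10-21 ALLOC][22-27 ALLOC][28-40 FREE] -> 28

Answer: 28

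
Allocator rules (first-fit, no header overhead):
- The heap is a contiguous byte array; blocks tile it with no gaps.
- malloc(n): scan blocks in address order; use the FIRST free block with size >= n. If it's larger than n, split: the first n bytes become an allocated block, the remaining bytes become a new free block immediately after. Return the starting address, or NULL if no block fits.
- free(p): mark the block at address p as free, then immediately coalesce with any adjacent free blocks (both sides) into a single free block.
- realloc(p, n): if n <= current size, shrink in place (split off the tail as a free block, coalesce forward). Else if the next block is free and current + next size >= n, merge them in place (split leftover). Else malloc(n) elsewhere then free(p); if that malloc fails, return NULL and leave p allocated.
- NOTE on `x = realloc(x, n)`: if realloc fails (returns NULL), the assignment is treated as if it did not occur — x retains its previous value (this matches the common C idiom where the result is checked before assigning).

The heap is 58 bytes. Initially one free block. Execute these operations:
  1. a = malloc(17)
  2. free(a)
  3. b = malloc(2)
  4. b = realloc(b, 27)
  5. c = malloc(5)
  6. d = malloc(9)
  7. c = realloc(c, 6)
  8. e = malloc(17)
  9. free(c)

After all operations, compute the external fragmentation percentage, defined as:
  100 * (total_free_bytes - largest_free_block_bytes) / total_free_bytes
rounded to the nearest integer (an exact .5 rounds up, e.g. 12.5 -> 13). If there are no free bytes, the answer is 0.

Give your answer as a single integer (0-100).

Answer: 23

Derivation:
Op 1: a = malloc(17) -> a = 0; heap: [0-16 ALLOC][17-57 FREE]
Op 2: free(a) -> (freed a); heap: [0-57 FREE]
Op 3: b = malloc(2) -> b = 0; heap: [0-1 ALLOC][2-57 FREE]
Op 4: b = realloc(b, 27) -> b = 0; heap: [0-26 ALLOC][27-57 FREE]
Op 5: c = malloc(5) -> c = 27; heap: [0-26 ALLOC][27-31 ALLOC][32-57 FREE]
Op 6: d = malloc(9) -> d = 32; heap: [0-26 ALLOC][27-31 ALLOC][32-40 ALLOC][41-57 FREE]
Op 7: c = realloc(c, 6) -> c = 41; heap: [0-26 ALLOC][27-31 FREE][32-40 ALLOC][41-46 ALLOC][47-57 FREE]
Op 8: e = malloc(17) -> e = NULL; heap: [0-26 ALLOC][27-31 FREE][32-40 ALLOC][41-46 ALLOC][47-57 FREE]
Op 9: free(c) -> (freed c); heap: [0-26 ALLOC][27-31 FREE][32-40 ALLOC][41-57 FREE]
Free blocks: [5 17] total_free=22 largest=17 -> 100*(22-17)/22 = 500/22 ≈ 22.727 -> rounds to 23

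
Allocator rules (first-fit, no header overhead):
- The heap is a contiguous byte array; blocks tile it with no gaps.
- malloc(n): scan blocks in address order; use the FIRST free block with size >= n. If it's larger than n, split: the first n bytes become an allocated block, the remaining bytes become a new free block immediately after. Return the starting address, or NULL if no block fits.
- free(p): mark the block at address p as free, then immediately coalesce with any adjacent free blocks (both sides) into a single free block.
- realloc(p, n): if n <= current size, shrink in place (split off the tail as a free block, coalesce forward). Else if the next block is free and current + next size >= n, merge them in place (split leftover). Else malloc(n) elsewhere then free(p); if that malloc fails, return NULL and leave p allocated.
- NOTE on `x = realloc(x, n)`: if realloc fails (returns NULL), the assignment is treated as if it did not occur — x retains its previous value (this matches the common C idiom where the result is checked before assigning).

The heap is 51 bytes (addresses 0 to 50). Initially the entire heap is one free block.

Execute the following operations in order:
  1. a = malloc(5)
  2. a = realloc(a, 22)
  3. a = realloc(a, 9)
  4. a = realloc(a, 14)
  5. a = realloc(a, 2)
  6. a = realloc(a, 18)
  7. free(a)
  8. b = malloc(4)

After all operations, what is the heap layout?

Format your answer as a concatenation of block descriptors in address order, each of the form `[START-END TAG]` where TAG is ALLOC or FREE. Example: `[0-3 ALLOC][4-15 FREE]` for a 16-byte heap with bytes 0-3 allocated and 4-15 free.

Op 1: a = malloc(5) -> a = 0; heap: [0-4 ALLOC][5-50 FREE]
Op 2: a = realloc(a, 22) -> a = 0; heap: [0-21 ALLOC][22-50 FREE]
Op 3: a = realloc(a, 9) -> a = 0; heap: [0-8 ALLOC][9-50 FREE]
Op 4: a = realloc(a, 14) -> a = 0; heap: [0-13 ALLOC][14-50 FREE]
Op 5: a = realloc(a, 2) -> a = 0; heap: [0-1 ALLOC][2-50 FREE]
Op 6: a = realloc(a, 18) -> a = 0; heap: [0-17 ALLOC][18-50 FREE]
Op 7: free(a) -> (freed a); heap: [0-50 FREE]
Op 8: b = malloc(4) -> b = 0; heap: [0-3 ALLOC][4-50 FREE]

Answer: [0-3 ALLOC][4-50 FREE]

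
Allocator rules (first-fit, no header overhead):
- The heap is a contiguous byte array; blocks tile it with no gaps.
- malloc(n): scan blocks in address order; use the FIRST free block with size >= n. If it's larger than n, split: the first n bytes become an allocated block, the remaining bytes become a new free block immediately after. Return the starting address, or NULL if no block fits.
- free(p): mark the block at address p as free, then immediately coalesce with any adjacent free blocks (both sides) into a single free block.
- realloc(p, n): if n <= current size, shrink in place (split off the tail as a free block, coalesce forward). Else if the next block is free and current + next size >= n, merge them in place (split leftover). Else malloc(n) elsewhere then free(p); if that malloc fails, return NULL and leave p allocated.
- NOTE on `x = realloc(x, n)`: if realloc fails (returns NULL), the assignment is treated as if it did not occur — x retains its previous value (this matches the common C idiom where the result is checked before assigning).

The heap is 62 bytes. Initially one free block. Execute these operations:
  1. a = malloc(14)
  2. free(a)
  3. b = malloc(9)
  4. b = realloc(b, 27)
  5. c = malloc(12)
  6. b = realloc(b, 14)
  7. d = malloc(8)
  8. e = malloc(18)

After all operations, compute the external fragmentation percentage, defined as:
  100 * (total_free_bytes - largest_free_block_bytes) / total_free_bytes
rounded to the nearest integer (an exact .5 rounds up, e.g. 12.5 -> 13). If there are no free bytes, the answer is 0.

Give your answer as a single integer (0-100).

Op 1: a = malloc(14) -> a = 0; heap: [0-13 ALLOC][14-61 FREE]
Op 2: free(a) -> (freed a); heap: [0-61 FREE]
Op 3: b = malloc(9) -> b = 0; heap: [0-8 ALLOC][9-61 FREE]
Op 4: b = realloc(b, 27) -> b = 0; heap: [0-26 ALLOC][27-61 FREE]
Op 5: c = malloc(12) -> c = 27; heap: [0-26 ALLOC][27-38 ALLOC][39-61 FREE]
Op 6: b = realloc(b, 14) -> b = 0; heap: [0-13 ALLOC][14-26 FREE][27-38 ALLOC][39-61 FREE]
Op 7: d = malloc(8) -> d = 14; heap: [0-13 ALLOC][14-21 ALLOC][22-26 FREE][27-38 ALLOC][39-61 FREE]
Op 8: e = malloc(18) -> e = 39; heap: [0-13 ALLOC][14-21 ALLOC][22-26 FREE][27-38 ALLOC][39-56 ALLOC][57-61 FREE]
Free blocks: [5 5] total_free=10 largest=5 -> 100*(10-5)/10 = 500/10 = 50

Answer: 50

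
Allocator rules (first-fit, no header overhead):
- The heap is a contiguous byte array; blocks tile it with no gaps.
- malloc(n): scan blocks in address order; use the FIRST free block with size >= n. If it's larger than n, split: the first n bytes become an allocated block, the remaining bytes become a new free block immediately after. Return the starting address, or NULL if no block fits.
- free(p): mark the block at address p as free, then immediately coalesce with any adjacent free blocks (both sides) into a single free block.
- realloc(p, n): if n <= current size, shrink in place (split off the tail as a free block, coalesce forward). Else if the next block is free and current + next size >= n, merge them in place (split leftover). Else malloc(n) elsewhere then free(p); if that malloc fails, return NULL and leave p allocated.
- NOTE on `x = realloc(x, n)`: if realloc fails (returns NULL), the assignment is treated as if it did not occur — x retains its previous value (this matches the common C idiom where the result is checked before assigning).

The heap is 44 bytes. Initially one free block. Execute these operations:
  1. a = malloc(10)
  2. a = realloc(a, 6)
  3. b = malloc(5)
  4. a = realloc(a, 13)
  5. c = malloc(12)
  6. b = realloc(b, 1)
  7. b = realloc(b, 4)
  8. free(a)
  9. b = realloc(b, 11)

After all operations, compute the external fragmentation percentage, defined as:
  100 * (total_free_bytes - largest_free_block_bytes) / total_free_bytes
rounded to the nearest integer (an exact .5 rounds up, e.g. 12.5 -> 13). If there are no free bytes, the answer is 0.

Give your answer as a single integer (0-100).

Answer: 62

Derivation:
Op 1: a = malloc(10) -> a = 0; heap: [0-9 ALLOC][10-43 FREE]
Op 2: a = realloc(a, 6) -> a = 0; heap: [0-5 ALLOC][6-43 FREE]
Op 3: b = malloc(5) -> b = 6; heap: [0-5 ALLOC][6-10 ALLOC][11-43 FREE]
Op 4: a = realloc(a, 13) -> a = 11; heap: [0-5 FREE][6-10 ALLOC][11-23 ALLOC][24-43 FREE]
Op 5: c = malloc(12) -> c = 24; heap: [0-5 FREE][6-10 ALLOC][11-23 ALLOC][24-35 ALLOC][36-43 FREE]
Op 6: b = realloc(b, 1) -> b = 6; heap: [0-5 FREE][6-6 ALLOC][7-10 FREE][11-23 ALLOC][24-35 ALLOC][36-43 FREE]
Op 7: b = realloc(b, 4) -> b = 6; heap: [0-5 FREE][6-9 ALLOC][10-10 FREE][11-23 ALLOC][24-35 ALLOC][36-43 FREE]
Op 8: free(a) -> (freed a); heap: [0-5 FREE][6-9 ALLOC][10-23 FREE][24-35 ALLOC][36-43 FREE]
Op 9: b = realloc(b, 11) -> b = 6; heap: [0-5 FREE][6-16 ALLOC][17-23 FREE][24-35 ALLOC][36-43 FREE]
Free blocks: [6 7 8] total_free=21 largest=8 -> 100*(21-8)/21 = 1300/21 ≈ 61.905 -> rounds to 62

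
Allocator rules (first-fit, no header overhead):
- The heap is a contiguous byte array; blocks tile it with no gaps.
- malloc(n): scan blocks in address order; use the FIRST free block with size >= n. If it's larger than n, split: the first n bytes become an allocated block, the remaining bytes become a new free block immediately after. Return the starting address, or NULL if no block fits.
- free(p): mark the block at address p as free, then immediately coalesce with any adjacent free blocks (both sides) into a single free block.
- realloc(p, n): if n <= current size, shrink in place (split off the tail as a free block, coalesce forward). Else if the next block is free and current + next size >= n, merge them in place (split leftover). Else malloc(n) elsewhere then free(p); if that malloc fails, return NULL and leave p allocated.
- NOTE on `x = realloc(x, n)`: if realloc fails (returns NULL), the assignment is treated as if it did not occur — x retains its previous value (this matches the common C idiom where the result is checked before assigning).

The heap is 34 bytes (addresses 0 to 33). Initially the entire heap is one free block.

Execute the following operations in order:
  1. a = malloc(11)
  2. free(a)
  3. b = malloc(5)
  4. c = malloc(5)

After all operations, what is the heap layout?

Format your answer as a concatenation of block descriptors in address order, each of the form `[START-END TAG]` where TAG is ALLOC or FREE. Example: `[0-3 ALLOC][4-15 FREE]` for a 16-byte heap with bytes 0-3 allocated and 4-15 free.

Answer: [0-4 ALLOC][5-9 ALLOC][10-33 FREE]

Derivation:
Op 1: a = malloc(11) -> a = 0; heap: [0-10 ALLOC][11-33 FREE]
Op 2: free(a) -> (freed a); heap: [0-33 FREE]
Op 3: b = malloc(5) -> b = 0; heap: [0-4 ALLOC][5-33 FREE]
Op 4: c = malloc(5) -> c = 5; heap: [0-4 ALLOC][5-9 ALLOC][10-33 FREE]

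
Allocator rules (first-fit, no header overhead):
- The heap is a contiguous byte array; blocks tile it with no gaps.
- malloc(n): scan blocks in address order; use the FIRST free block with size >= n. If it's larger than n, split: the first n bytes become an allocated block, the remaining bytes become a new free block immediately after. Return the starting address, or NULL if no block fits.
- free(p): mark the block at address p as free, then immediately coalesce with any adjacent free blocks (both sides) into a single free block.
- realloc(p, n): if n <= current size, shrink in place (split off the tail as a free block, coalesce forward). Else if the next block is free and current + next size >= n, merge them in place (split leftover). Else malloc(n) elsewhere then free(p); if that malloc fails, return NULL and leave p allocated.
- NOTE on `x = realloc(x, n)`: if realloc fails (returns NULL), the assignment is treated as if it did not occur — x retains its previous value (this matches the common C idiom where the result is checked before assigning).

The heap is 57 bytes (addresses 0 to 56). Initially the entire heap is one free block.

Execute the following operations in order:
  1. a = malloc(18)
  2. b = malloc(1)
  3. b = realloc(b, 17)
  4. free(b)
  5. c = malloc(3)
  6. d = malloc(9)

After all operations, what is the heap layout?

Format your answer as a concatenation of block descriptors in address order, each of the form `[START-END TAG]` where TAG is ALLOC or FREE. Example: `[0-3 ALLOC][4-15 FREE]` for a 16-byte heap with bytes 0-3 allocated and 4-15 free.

Answer: [0-17 ALLOC][18-20 ALLOC][21-29 ALLOC][30-56 FREE]

Derivation:
Op 1: a = malloc(18) -> a = 0; heap: [0-17 ALLOC][18-56 FREE]
Op 2: b = malloc(1) -> b = 18; heap: [0-17 ALLOC][18-18 ALLOC][19-56 FREE]
Op 3: b = realloc(b, 17) -> b = 18; heap: [0-17 ALLOC][18-34 ALLOC][35-56 FREE]
Op 4: free(b) -> (freed b); heap: [0-17 ALLOC][18-56 FREE]
Op 5: c = malloc(3) -> c = 18; heap: [0-17 ALLOC][18-20 ALLOC][21-56 FREE]
Op 6: d = malloc(9) -> d = 21; heap: [0-17 ALLOC][18-20 ALLOC][21-29 ALLOC][30-56 FREE]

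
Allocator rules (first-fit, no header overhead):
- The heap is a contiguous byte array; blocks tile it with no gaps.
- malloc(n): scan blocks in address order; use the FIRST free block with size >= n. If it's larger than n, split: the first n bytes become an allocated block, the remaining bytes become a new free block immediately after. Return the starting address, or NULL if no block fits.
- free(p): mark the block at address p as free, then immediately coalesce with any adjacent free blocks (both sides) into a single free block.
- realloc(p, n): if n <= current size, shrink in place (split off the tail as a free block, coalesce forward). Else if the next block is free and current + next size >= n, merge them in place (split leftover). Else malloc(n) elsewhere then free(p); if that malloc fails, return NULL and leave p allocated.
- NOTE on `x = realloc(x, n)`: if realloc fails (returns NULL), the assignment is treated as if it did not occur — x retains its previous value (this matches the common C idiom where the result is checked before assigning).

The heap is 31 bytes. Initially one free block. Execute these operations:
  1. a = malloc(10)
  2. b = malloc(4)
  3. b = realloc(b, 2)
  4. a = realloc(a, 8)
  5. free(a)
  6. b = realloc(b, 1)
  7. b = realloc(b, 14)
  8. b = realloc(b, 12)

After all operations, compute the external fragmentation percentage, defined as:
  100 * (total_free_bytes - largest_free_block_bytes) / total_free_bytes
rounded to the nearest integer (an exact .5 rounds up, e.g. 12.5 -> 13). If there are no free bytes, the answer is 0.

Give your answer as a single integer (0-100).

Answer: 47

Derivation:
Op 1: a = malloc(10) -> a = 0; heap: [0-9 ALLOC][10-30 FREE]
Op 2: b = malloc(4) -> b = 10; heap: [0-9 ALLOC][10-13 ALLOC][14-30 FREE]
Op 3: b = realloc(b, 2) -> b = 10; heap: [0-9 ALLOC][10-11 ALLOC][12-30 FREE]
Op 4: a = realloc(a, 8) -> a = 0; heap: [0-7 ALLOC][8-9 FREE][10-11 ALLOC][12-30 FREE]
Op 5: free(a) -> (freed a); heap: [0-9 FREE][10-11 ALLOC][12-30 FREE]
Op 6: b = realloc(b, 1) -> b = 10; heap: [0-9 FREE][10-10 ALLOC][11-30 FREE]
Op 7: b = realloc(b, 14) -> b = 10; heap: [0-9 FREE][10-23 ALLOC][24-30 FREE]
Op 8: b = realloc(b, 12) -> b = 10; heap: [0-9 FREE][10-21 ALLOC][22-30 FREE]
Free blocks: [10 9] total_free=19 largest=10 -> 100*(19-10)/19 = 900/19 ≈ 47.368 -> rounds to 47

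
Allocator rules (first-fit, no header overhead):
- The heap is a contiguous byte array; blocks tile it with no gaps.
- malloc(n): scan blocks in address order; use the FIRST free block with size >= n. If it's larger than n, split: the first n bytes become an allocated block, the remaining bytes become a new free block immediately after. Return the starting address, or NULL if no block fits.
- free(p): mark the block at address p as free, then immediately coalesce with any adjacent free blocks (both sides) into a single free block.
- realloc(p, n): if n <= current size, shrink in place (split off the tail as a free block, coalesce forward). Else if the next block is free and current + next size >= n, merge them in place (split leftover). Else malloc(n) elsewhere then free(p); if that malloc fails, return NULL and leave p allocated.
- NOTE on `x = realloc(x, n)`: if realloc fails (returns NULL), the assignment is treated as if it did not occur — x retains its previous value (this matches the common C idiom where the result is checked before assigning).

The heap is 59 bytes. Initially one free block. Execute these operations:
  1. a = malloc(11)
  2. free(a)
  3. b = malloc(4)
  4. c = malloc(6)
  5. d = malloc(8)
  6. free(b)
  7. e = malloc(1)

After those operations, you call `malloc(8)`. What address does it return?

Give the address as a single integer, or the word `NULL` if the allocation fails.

Op 1: a = malloc(11) -> a = 0; heap: [0-10 ALLOC][11-58 FREE]
Op 2: free(a) -> (freed a); heap: [0-58 FREE]
Op 3: b = malloc(4) -> b = 0; heap: [0-3 ALLOC][4-58 FREE]
Op 4: c = malloc(6) -> c = 4; heap: [0-3 ALLOC][4-9 ALLOC][10-58 FREE]
Op 5: d = malloc(8) -> d = 10; heap: [0-3 ALLOC][4-9 ALLOC][10-17 ALLOC][18-58 FREE]
Op 6: free(b) -> (freed b); heap: [0-3 FREE][4-9 ALLOC][10-17 ALLOC][18-58 FREE]
Op 7: e = malloc(1) -> e = 0; heap: [0-0 ALLOC][1-3 FREE][4-9 ALLOC][10-17 ALLOC][18-58 FREE]
malloc(8): first-fit scan over [0-0 ALLOC][1-3 FREE][4-9 ALLOC][10-17 ALLOC][18-58 FREE] -> 18

Answer: 18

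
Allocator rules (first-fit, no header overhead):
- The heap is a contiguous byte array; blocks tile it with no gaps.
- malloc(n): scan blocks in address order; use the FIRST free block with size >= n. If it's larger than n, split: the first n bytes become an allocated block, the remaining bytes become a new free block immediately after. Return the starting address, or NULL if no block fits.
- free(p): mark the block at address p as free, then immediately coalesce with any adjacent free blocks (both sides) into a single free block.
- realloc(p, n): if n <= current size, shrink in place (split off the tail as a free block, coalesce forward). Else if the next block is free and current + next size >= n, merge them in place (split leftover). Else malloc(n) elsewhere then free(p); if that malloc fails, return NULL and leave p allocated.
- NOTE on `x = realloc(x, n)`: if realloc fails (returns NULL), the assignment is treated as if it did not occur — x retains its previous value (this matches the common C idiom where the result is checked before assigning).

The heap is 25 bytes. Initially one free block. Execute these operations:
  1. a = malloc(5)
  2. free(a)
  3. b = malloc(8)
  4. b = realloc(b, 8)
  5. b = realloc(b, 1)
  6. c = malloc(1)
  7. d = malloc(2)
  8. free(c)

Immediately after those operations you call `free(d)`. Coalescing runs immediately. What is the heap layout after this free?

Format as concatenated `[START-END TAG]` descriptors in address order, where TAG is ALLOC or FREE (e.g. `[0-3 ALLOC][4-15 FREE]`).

Op 1: a = malloc(5) -> a = 0; heap: [0-4 ALLOC][5-24 FREE]
Op 2: free(a) -> (freed a); heap: [0-24 FREE]
Op 3: b = malloc(8) -> b = 0; heap: [0-7 ALLOC][8-24 FREE]
Op 4: b = realloc(b, 8) -> b = 0; heap: [0-7 ALLOC][8-24 FREE]
Op 5: b = realloc(b, 1) -> b = 0; heap: [0-0 ALLOC][1-24 FREE]
Op 6: c = malloc(1) -> c = 1; heap: [0-0 ALLOC][1-1 ALLOC][2-24 FREE]
Op 7: d = malloc(2) -> d = 2; heap: [0-0 ALLOC][1-1 ALLOC][2-3 ALLOC][4-24 FREE]
Op 8: free(c) -> (freed c); heap: [0-0 ALLOC][1-1 FREE][2-3 ALLOC][4-24 FREE]
free(d): d = 2 -> block [2-3 ALLOC]; mark free, coalesce with adjacent free neighbors -> [0-0 ALLOC][1-24 FREE]

Answer: [0-0 ALLOC][1-24 FREE]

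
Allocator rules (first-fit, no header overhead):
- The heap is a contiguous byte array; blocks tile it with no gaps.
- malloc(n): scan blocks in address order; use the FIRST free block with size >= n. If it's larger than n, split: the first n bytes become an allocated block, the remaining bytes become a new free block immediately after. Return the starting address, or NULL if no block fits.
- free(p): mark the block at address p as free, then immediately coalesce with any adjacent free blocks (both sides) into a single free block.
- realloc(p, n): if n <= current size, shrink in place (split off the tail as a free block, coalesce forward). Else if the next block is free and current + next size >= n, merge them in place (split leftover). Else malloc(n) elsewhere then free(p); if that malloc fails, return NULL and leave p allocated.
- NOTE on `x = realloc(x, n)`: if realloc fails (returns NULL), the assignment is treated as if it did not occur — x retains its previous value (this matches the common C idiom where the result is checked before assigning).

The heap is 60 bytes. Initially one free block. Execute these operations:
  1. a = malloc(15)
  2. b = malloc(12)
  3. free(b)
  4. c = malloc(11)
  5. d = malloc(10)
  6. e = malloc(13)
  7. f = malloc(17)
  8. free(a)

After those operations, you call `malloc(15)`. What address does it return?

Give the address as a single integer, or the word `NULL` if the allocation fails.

Op 1: a = malloc(15) -> a = 0; heap: [0-14 ALLOC][15-59 FREE]
Op 2: b = malloc(12) -> b = 15; heap: [0-14 ALLOC][15-26 ALLOC][27-59 FREE]
Op 3: free(b) -> (freed b); heap: [0-14 ALLOC][15-59 FREE]
Op 4: c = malloc(11) -> c = 15; heap: [0-14 ALLOC][15-25 ALLOC][26-59 FREE]
Op 5: d = malloc(10) -> d = 26; heap: [0-14 ALLOC][15-25 ALLOC][26-35 ALLOC][36-59 FREE]
Op 6: e = malloc(13) -> e = 36; heap: [0-14 ALLOC][15-25 ALLOC][26-35 ALLOC][36-48 ALLOC][49-59 FREE]
Op 7: f = malloc(17) -> f = NULL; heap: [0-14 ALLOC][15-25 ALLOC][26-35 ALLOC][36-48 ALLOC][49-59 FREE]
Op 8: free(a) -> (freed a); heap: [0-14 FREE][15-25 ALLOC][26-35 ALLOC][36-48 ALLOC][49-59 FREE]
malloc(15): first-fit scan over [0-14 FREE][15-25 ALLOC][26-35 ALLOC][36-48 ALLOC][49-59 FREE] -> 0

Answer: 0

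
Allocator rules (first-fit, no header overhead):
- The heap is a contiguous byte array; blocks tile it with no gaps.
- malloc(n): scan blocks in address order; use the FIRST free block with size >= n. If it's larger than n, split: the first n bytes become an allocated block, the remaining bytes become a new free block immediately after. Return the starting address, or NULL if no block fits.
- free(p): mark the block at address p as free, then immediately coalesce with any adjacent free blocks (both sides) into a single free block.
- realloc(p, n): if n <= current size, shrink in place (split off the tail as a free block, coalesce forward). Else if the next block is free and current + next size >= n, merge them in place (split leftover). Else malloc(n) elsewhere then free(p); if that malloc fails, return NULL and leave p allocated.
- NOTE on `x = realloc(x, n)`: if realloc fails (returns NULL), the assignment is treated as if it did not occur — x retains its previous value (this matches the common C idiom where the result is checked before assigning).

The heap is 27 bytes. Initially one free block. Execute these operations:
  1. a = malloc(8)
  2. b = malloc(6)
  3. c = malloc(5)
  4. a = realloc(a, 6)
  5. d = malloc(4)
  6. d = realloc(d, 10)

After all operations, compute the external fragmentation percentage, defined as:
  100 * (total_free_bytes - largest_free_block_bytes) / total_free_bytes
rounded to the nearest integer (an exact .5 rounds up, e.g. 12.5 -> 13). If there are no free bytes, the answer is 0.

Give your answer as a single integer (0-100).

Op 1: a = malloc(8) -> a = 0; heap: [0-7 ALLOC][8-26 FREE]
Op 2: b = malloc(6) -> b = 8; heap: [0-7 ALLOC][8-13 ALLOC][14-26 FREE]
Op 3: c = malloc(5) -> c = 14; heap: [0-7 ALLOC][8-13 ALLOC][14-18 ALLOC][19-26 FREE]
Op 4: a = realloc(a, 6) -> a = 0; heap: [0-5 ALLOC][6-7 FREE][8-13 ALLOC][14-18 ALLOC][19-26 FREE]
Op 5: d = malloc(4) -> d = 19; heap: [0-5 ALLOC][6-7 FREE][8-13 ALLOC][14-18 ALLOC][19-22 ALLOC][23-26 FREE]
Op 6: d = realloc(d, 10) -> NULL (d unchanged); heap: [0-5 ALLOC][6-7 FREE][8-13 ALLOC][14-18 ALLOC][19-22 ALLOC][23-26 FREE]
Free blocks: [2 4] total_free=6 largest=4 -> 100*(6-4)/6 = 200/6 ≈ 33.333 -> rounds to 33

Answer: 33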